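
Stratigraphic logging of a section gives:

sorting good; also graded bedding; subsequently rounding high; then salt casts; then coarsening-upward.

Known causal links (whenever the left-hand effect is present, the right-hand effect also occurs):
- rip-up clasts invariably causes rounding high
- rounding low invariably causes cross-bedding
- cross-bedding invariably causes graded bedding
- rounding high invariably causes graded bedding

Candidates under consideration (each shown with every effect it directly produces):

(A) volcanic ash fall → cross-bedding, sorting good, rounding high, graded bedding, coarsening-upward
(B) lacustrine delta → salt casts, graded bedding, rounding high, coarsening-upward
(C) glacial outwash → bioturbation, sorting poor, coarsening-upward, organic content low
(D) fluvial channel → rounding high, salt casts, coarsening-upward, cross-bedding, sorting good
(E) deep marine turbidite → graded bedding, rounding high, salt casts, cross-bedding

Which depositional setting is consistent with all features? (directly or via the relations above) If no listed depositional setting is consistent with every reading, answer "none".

D

Testing each hypothesis:
(A) volcanic ash fall — does not account for salt casts
(B) lacustrine delta — does not account for sorting good
(C) glacial outwash — fails on sorting good, graded bedding, rounding high, salt casts (predicts sorting poor, not sorting good)
(D) fluvial channel — accounts for every observation (graded bedding by rounding high → graded bedding)
(E) deep marine turbidite — sorting good miss; graded bedding match; rounding high match; salt casts match; coarsening-upward miss
(D) alone accounts for all the evidence.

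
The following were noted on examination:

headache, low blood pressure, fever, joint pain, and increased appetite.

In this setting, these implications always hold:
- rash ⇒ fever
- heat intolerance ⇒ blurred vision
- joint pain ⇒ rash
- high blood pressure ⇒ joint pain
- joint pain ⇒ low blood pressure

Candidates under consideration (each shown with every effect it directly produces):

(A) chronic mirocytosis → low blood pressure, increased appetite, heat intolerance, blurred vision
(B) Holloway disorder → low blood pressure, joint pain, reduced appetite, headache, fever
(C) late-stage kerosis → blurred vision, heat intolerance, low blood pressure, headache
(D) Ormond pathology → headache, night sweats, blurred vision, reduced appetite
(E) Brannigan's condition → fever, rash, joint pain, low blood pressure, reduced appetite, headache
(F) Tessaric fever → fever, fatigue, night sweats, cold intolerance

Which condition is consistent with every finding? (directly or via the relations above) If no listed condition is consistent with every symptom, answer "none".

none

Testing each hypothesis:
(A) chronic mirocytosis — does not account for headache, fever, joint pain
(B) Holloway disorder — fails on increased appetite (predicts reduced appetite, not increased appetite)
(C) late-stage kerosis — headache +; low blood pressure +; fever -; joint pain -; increased appetite -
(D) Ormond pathology — headache +; low blood pressure -; fever -; joint pain -; increased appetite -
(E) Brannigan's condition — fails on increased appetite (predicts reduced appetite, not increased appetite)
(F) Tessaric fever — headache -; low blood pressure -; fever +; joint pain -; increased appetite -
Every candidate fails on at least one observation.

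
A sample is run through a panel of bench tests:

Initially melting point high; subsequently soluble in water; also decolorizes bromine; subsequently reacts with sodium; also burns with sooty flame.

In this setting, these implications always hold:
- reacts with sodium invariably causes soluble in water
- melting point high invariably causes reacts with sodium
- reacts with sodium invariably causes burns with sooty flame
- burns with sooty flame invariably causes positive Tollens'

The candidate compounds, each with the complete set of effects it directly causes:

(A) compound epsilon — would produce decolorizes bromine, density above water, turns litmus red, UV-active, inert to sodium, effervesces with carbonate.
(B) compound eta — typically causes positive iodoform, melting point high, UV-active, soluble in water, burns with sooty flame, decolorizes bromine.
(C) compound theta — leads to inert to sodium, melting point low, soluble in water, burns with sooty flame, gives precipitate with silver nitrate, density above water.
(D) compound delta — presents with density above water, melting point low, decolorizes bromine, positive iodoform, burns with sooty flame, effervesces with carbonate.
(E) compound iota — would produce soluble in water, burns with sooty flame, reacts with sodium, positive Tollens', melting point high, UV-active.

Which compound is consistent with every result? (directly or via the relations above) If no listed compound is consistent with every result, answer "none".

B

Per-candidate check:
(A) compound epsilon — melting point high NO; soluble in water NO; decolorizes bromine yes; reacts with sodium NO; burns with sooty flame NO
(B) compound eta — melting point high yes; soluble in water yes; decolorizes bromine yes; reacts with sodium yes (through melting point high → reacts with sodium); burns with sooty flame yes
(C) compound theta — melting point high NO; soluble in water yes; decolorizes bromine NO; reacts with sodium NO; burns with sooty flame yes
(D) compound delta — melting point high NO; soluble in water NO; decolorizes bromine yes; reacts with sodium NO; burns with sooty flame yes
(E) compound iota — melting point high yes; soluble in water yes; decolorizes bromine NO; reacts with sodium yes; burns with sooty flame yes
Only (B) is consistent with every observation.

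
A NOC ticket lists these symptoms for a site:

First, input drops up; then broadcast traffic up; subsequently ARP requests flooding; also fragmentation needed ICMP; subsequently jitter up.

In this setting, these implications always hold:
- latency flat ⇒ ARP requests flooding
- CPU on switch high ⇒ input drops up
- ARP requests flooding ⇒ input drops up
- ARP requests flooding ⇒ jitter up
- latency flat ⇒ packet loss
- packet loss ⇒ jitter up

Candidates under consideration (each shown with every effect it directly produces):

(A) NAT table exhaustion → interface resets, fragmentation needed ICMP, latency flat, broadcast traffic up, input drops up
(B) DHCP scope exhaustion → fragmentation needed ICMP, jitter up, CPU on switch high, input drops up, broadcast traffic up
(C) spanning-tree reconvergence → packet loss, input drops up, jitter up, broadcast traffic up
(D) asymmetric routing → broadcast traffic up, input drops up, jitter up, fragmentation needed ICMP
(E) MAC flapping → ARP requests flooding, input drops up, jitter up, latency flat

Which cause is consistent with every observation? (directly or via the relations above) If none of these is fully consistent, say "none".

Checking each candidate against the observations:
(A) NAT table exhaustion — input drops up yes; broadcast traffic up yes; ARP requests flooding yes (via latency flat → ARP requests flooding); fragmentation needed ICMP yes; jitter up yes (via latency flat → packet loss → jitter up)
(B) DHCP scope exhaustion — input drops up yes; broadcast traffic up yes; ARP requests flooding NO; fragmentation needed ICMP yes; jitter up yes
(C) spanning-tree reconvergence — does not account for ARP requests flooding, fragmentation needed ICMP
(D) asymmetric routing — input drops up yes; broadcast traffic up yes; ARP requests flooding NO; fragmentation needed ICMP yes; jitter up yes
(E) MAC flapping — input drops up yes; broadcast traffic up NO; ARP requests flooding yes; fragmentation needed ICMP NO; jitter up yes
(A) is the only candidate with no mismatches.

A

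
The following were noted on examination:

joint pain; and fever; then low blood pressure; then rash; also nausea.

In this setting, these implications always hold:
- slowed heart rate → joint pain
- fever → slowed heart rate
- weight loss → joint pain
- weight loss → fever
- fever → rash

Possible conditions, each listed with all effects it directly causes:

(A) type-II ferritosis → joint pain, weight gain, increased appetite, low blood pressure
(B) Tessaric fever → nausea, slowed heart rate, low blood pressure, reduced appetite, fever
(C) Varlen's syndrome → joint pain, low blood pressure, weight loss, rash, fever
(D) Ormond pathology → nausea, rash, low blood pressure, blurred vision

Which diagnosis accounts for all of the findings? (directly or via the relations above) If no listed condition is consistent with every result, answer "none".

B

Testing each hypothesis:
(A) type-II ferritosis — does not account for fever, rash, nausea
(B) Tessaric fever — joint pain match (via slowed heart rate → joint pain); fever match; low blood pressure match; rash match (via fever → rash); nausea match
(C) Varlen's syndrome — joint pain match; fever match; low blood pressure match; rash match; nausea miss
(D) Ormond pathology — joint pain miss; fever miss; low blood pressure match; rash match; nausea match
(B) is the only candidate with no mismatches.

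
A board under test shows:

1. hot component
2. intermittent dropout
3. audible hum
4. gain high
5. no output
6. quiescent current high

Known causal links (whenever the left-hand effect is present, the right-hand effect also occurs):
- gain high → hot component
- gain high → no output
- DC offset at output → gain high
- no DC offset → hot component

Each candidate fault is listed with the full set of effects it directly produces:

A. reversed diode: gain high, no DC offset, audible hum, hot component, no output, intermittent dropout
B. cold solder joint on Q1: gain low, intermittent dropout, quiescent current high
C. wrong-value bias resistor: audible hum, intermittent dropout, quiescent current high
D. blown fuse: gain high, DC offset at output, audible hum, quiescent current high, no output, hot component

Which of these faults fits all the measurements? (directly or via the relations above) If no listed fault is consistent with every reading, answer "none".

For each candidate, compare predicted effects to what was observed:
(A) reversed diode — hot component ✓; intermittent dropout ✓; audible hum ✓; gain high ✓; no output ✓; quiescent current high ✗
(B) cold solder joint on Q1 — hot component ✗; intermittent dropout ✓; audible hum ✗; gain high ✗; no output ✗; quiescent current high ✓
(C) wrong-value bias resistor — hot component ✗; intermittent dropout ✓; audible hum ✓; gain high ✗; no output ✗; quiescent current high ✓
(D) blown fuse — does not account for intermittent dropout
No candidate is consistent with all observations.

none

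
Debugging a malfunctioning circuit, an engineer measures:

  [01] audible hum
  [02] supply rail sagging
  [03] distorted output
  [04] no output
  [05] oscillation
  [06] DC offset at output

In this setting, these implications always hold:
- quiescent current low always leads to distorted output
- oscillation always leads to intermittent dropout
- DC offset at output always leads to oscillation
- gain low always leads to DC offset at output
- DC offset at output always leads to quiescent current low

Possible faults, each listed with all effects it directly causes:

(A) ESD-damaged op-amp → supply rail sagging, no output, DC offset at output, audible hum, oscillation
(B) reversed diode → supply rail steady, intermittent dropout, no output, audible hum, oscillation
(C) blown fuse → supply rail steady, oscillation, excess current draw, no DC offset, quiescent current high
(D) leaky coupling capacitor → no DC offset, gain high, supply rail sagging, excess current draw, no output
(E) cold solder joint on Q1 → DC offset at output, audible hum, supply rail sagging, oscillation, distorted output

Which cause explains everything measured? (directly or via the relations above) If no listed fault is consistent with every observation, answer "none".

Checking each candidate against the observations:
(A) ESD-damaged op-amp — audible hum match; supply rail sagging match; distorted output match (via DC offset at output → quiescent current low → distorted output); no output match; oscillation match; DC offset at output match
(B) reversed diode — audible hum match; supply rail sagging miss; distorted output miss; no output match; oscillation match; DC offset at output miss
(C) blown fuse — audible hum miss; supply rail sagging miss; distorted output miss; no output miss; oscillation match; DC offset at output miss
(D) leaky coupling capacitor — audible hum miss; supply rail sagging match; distorted output miss; no output match; oscillation miss; DC offset at output miss
(E) cold solder joint on Q1 — does not account for no output
Only (A) is consistent with every observation.

A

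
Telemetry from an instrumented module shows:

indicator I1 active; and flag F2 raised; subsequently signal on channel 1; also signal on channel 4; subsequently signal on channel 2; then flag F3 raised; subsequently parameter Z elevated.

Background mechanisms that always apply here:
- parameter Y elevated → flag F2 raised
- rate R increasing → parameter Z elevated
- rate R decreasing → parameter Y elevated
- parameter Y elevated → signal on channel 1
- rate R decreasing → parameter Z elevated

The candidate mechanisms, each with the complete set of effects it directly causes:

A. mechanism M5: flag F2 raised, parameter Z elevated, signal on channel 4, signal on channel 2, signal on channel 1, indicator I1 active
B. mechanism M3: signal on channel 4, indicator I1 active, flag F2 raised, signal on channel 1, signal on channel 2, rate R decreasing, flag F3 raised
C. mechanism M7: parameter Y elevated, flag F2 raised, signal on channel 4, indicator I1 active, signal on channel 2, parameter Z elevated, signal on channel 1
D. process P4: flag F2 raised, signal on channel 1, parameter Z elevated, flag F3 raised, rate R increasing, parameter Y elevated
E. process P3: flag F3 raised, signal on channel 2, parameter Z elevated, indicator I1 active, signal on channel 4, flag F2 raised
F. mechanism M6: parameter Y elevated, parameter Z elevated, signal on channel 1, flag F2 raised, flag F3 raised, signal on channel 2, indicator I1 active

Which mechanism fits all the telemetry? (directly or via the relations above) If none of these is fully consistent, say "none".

B

Testing each hypothesis:
(A) mechanism M5 — indicator I1 active +; flag F2 raised +; signal on channel 1 +; signal on channel 4 +; signal on channel 2 +; flag F3 raised -; parameter Z elevated +
(B) mechanism M3 — accounts for every observation (parameter Z elevated by rate R decreasing → parameter Z elevated)
(C) mechanism M7 — indicator I1 active +; flag F2 raised +; signal on channel 1 +; signal on channel 4 +; signal on channel 2 +; flag F3 raised -; parameter Z elevated +
(D) process P4 — indicator I1 active -; flag F2 raised +; signal on channel 1 +; signal on channel 4 -; signal on channel 2 -; flag F3 raised +; parameter Z elevated +
(E) process P3 — does not account for signal on channel 1
(F) mechanism M6 — does not account for signal on channel 4
(B) is the only candidate with no mismatches.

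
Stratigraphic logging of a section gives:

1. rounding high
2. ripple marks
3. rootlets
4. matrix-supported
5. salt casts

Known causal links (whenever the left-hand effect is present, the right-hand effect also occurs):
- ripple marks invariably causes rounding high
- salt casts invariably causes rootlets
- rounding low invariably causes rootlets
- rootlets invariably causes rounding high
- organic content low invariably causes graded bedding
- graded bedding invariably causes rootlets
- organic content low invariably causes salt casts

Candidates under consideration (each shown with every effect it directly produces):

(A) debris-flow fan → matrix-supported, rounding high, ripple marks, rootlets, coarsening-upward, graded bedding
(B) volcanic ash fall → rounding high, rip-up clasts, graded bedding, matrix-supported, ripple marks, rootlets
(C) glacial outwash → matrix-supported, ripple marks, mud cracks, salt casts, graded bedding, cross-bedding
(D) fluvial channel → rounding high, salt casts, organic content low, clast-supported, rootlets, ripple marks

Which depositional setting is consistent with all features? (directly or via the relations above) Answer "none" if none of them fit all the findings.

Checking each candidate against the observations:
(A) debris-flow fan — rounding high +; ripple marks +; rootlets +; matrix-supported +; salt casts -
(B) volcanic ash fall — rounding high +; ripple marks +; rootlets +; matrix-supported +; salt casts -
(C) glacial outwash — rounding high + (via ripple marks → rounding high); ripple marks +; rootlets + (via salt casts → rootlets); matrix-supported +; salt casts +
(D) fluvial channel — rounding high +; ripple marks +; rootlets +; matrix-supported -; salt casts +
(C) is the only candidate with no mismatches.

C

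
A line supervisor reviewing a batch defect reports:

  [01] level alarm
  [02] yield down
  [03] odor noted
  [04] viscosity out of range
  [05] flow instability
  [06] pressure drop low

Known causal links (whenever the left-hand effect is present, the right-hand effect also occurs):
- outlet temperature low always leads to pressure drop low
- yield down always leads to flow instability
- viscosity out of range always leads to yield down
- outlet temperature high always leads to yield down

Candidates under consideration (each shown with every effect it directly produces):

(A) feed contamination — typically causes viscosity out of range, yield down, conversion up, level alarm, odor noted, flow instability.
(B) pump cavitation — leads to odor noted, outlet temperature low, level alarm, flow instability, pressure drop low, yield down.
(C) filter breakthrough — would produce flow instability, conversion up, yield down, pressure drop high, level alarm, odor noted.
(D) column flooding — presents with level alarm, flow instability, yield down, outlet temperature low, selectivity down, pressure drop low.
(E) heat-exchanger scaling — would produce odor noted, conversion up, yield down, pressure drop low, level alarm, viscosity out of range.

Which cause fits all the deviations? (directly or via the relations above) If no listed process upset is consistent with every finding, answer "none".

E

Checking each candidate against the observations:
(A) feed contamination — does not account for pressure drop low
(B) pump cavitation — level alarm match; yield down match; odor noted match; viscosity out of range miss; flow instability match; pressure drop low match
(C) filter breakthrough — fails on viscosity out of range, pressure drop low (predicts pressure drop high, not pressure drop low)
(D) column flooding — level alarm match; yield down match; odor noted miss; viscosity out of range miss; flow instability match; pressure drop low match
(E) heat-exchanger scaling — accounts for every observation (flow instability by yield down → flow instability)
Only (E) is consistent with every observation.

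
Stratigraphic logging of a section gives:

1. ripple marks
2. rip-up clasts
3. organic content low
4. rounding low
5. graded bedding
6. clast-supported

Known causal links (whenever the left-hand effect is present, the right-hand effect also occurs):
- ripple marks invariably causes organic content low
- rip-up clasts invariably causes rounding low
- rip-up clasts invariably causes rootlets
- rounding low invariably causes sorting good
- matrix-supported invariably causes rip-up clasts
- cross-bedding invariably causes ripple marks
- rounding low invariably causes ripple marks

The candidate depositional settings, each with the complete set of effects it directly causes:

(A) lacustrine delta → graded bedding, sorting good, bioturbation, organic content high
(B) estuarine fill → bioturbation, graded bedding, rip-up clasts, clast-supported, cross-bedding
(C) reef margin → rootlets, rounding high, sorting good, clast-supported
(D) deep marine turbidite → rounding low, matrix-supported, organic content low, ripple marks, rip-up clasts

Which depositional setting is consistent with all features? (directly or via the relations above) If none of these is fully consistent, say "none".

Per-candidate check:
(A) lacustrine delta — ripple marks NO; rip-up clasts NO; organic content low NO; rounding low NO; graded bedding yes; clast-supported NO
(B) estuarine fill — ripple marks yes (by cross-bedding → ripple marks); rip-up clasts yes; organic content low yes (by cross-bedding → ripple marks → organic content low); rounding low yes (by rip-up clasts → rounding low); graded bedding yes; clast-supported yes
(C) reef margin — ripple marks NO; rip-up clasts NO; organic content low NO; rounding low NO; graded bedding NO; clast-supported yes
(D) deep marine turbidite — ripple marks yes; rip-up clasts yes; organic content low yes; rounding low yes; graded bedding NO; clast-supported NO
(B) is the only candidate with no mismatches.

B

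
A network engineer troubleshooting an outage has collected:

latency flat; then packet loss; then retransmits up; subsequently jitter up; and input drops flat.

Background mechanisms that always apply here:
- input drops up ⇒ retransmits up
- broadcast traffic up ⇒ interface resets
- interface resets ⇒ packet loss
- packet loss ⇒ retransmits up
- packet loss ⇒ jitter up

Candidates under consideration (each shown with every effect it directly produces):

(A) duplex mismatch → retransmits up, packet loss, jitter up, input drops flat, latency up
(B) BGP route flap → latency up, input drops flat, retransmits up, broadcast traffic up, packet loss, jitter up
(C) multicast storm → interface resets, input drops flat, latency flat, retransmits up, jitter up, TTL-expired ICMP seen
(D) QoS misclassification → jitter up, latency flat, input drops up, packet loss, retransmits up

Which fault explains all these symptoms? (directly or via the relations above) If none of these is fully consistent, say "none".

C

For each candidate, compare predicted effects to what was observed:
(A) duplex mismatch — fails on latency flat (predicts latency up, not latency flat)
(B) BGP route flap — latency flat NO; packet loss yes; retransmits up yes; jitter up yes; input drops flat yes
(C) multicast storm — accounts for every observation (packet loss via interface resets → packet loss)
(D) QoS misclassification — latency flat yes; packet loss yes; retransmits up yes; jitter up yes; input drops flat NO
Only (C) is consistent with every observation.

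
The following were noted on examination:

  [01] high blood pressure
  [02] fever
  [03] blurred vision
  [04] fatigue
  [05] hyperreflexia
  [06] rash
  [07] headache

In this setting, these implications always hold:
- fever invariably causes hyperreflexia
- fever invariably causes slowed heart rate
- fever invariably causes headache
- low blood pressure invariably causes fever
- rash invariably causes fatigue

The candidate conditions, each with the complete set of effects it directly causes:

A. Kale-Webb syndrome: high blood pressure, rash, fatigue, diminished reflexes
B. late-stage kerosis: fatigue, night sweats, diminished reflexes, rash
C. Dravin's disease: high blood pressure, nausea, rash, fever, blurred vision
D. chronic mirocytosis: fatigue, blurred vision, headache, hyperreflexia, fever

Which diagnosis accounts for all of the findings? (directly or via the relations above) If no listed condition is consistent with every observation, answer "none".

C

Checking each candidate against the observations:
(A) Kale-Webb syndrome — high blood pressure +; fever -; blurred vision -; fatigue +; hyperreflexia -; rash +; headache -
(B) late-stage kerosis — high blood pressure -; fever -; blurred vision -; fatigue +; hyperreflexia -; rash +; headache -
(C) Dravin's disease — high blood pressure +; fever +; blurred vision +; fatigue + (via rash → fatigue); hyperreflexia + (via fever → hyperreflexia); rash +; headache + (via fever → headache)
(D) chronic mirocytosis — does not account for high blood pressure, rash
(C) alone accounts for all the evidence.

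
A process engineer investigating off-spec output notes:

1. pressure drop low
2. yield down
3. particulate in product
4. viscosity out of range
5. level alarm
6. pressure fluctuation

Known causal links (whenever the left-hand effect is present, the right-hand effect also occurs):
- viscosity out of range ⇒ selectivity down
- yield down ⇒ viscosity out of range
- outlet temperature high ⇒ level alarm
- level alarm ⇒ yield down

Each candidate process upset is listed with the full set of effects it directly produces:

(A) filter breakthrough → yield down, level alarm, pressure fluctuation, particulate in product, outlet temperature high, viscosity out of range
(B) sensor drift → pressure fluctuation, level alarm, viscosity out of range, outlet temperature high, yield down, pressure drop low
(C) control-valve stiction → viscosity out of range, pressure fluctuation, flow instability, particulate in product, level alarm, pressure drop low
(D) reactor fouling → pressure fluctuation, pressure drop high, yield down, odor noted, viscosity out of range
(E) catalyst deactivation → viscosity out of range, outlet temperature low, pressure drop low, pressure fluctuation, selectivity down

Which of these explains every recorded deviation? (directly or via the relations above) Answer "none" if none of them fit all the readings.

Checking each candidate against the observations:
(A) filter breakthrough — does not account for pressure drop low
(B) sensor drift — pressure drop low yes; yield down yes; particulate in product NO; viscosity out of range yes; level alarm yes; pressure fluctuation yes
(C) control-valve stiction — pressure drop low yes; yield down yes (by level alarm → yield down); particulate in product yes; viscosity out of range yes; level alarm yes; pressure fluctuation yes
(D) reactor fouling — pressure drop low NO; yield down yes; particulate in product NO; viscosity out of range yes; level alarm NO; pressure fluctuation yes
(E) catalyst deactivation — does not account for yield down, particulate in product, level alarm
Only (C) is consistent with every observation.

C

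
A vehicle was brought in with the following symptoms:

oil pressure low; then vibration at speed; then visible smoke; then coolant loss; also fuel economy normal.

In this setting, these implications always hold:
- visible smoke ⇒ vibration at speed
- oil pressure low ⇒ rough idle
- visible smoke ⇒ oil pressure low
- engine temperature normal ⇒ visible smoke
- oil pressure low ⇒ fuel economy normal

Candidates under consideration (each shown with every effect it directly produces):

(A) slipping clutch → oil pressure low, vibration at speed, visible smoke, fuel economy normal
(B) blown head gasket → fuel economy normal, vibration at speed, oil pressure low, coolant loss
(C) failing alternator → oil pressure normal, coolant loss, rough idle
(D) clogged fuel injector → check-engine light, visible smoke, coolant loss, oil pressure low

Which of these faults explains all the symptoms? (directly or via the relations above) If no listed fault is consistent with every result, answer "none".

For each candidate, compare predicted effects to what was observed:
(A) slipping clutch — does not account for coolant loss
(B) blown head gasket — oil pressure low match; vibration at speed match; visible smoke miss; coolant loss match; fuel economy normal match
(C) failing alternator — fails on oil pressure low, vibration at speed, visible smoke, fuel economy normal (predicts oil pressure normal, not oil pressure low)
(D) clogged fuel injector — oil pressure low match; vibration at speed match (through visible smoke → vibration at speed); visible smoke match; coolant loss match; fuel economy normal match (through oil pressure low → fuel economy normal)
(D) alone accounts for all the evidence.

D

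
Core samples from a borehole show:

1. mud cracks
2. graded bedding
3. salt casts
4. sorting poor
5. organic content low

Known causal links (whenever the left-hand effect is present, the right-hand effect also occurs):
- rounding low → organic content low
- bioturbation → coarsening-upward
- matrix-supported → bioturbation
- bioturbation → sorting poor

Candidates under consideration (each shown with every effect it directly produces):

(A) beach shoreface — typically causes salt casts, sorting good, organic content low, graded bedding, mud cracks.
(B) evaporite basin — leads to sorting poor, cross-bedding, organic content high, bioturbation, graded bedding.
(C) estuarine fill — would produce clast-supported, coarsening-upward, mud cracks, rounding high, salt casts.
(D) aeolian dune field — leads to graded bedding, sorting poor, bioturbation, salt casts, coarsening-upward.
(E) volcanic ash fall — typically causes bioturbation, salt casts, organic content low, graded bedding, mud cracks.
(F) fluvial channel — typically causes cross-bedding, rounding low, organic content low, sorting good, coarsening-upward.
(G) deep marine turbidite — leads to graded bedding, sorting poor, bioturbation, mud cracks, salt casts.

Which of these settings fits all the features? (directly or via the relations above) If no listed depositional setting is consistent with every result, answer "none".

Testing each hypothesis:
(A) beach shoreface — mud cracks match; graded bedding match; salt casts match; sorting poor miss; organic content low match
(B) evaporite basin — mud cracks miss; graded bedding match; salt casts miss; sorting poor match; organic content low miss
(C) estuarine fill — mud cracks match; graded bedding miss; salt casts match; sorting poor miss; organic content low miss
(D) aeolian dune field — mud cracks miss; graded bedding match; salt casts match; sorting poor match; organic content low miss
(E) volcanic ash fall — mud cracks match; graded bedding match; salt casts match; sorting poor match (via bioturbation → sorting poor); organic content low match
(F) fluvial channel — mud cracks miss; graded bedding miss; salt casts miss; sorting poor miss; organic content low match
(G) deep marine turbidite — mud cracks match; graded bedding match; salt casts match; sorting poor match; organic content low miss
Only (E) is consistent with every observation.

E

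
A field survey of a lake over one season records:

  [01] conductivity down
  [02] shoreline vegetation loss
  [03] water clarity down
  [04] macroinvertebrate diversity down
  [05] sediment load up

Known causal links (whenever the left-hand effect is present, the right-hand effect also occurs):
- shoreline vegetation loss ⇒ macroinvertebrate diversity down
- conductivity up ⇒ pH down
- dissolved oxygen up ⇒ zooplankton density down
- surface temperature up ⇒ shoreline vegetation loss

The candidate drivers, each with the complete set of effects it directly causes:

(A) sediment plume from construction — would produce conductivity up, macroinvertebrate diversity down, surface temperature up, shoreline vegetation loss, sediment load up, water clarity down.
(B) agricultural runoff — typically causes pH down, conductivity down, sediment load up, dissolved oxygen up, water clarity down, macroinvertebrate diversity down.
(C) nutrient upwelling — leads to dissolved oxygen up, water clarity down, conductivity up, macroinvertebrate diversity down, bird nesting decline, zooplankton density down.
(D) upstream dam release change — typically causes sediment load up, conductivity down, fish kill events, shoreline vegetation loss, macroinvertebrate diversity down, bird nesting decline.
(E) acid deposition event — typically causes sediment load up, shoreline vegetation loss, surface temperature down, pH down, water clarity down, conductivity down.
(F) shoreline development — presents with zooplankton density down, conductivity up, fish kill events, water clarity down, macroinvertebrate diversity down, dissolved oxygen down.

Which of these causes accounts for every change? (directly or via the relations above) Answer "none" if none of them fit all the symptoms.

E

Checking each candidate against the observations:
(A) sediment plume from construction — fails on conductivity down (predicts conductivity up, not conductivity down)
(B) agricultural runoff — conductivity down ✓; shoreline vegetation loss ✗; water clarity down ✓; macroinvertebrate diversity down ✓; sediment load up ✓
(C) nutrient upwelling — conductivity down ✗; shoreline vegetation loss ✗; water clarity down ✓; macroinvertebrate diversity down ✓; sediment load up ✗
(D) upstream dam release change — does not account for water clarity down
(E) acid deposition event — conductivity down ✓; shoreline vegetation loss ✓; water clarity down ✓; macroinvertebrate diversity down ✓ (by shoreline vegetation loss → macroinvertebrate diversity down); sediment load up ✓
(F) shoreline development — fails on conductivity down, shoreline vegetation loss, sediment load up (predicts conductivity up, not conductivity down)
(E) is the only candidate with no mismatches.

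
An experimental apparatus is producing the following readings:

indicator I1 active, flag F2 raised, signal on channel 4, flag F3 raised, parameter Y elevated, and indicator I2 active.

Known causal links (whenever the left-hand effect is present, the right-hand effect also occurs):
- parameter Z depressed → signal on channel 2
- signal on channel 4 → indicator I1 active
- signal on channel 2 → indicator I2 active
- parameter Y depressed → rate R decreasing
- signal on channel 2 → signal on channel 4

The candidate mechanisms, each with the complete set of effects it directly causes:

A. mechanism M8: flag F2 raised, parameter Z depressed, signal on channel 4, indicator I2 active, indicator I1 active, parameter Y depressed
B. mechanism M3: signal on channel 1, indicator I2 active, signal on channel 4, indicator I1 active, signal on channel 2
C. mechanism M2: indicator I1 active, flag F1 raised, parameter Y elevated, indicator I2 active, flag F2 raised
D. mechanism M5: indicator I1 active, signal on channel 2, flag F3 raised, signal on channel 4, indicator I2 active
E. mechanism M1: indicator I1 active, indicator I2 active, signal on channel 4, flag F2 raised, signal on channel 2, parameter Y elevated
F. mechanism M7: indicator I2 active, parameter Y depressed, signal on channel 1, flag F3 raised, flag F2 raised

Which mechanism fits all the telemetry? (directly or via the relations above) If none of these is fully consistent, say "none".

none

Per-candidate check:
(A) mechanism M8 — indicator I1 active yes; flag F2 raised yes; signal on channel 4 yes; flag F3 raised NO; parameter Y elevated NO; indicator I2 active yes
(B) mechanism M3 — indicator I1 active yes; flag F2 raised NO; signal on channel 4 yes; flag F3 raised NO; parameter Y elevated NO; indicator I2 active yes
(C) mechanism M2 — does not account for signal on channel 4, flag F3 raised
(D) mechanism M5 — does not account for flag F2 raised, parameter Y elevated
(E) mechanism M1 — does not account for flag F3 raised
(F) mechanism M7 — fails on indicator I1 active, signal on channel 4, parameter Y elevated (predicts parameter Y depressed, not parameter Y elevated)
Every candidate fails on at least one observation.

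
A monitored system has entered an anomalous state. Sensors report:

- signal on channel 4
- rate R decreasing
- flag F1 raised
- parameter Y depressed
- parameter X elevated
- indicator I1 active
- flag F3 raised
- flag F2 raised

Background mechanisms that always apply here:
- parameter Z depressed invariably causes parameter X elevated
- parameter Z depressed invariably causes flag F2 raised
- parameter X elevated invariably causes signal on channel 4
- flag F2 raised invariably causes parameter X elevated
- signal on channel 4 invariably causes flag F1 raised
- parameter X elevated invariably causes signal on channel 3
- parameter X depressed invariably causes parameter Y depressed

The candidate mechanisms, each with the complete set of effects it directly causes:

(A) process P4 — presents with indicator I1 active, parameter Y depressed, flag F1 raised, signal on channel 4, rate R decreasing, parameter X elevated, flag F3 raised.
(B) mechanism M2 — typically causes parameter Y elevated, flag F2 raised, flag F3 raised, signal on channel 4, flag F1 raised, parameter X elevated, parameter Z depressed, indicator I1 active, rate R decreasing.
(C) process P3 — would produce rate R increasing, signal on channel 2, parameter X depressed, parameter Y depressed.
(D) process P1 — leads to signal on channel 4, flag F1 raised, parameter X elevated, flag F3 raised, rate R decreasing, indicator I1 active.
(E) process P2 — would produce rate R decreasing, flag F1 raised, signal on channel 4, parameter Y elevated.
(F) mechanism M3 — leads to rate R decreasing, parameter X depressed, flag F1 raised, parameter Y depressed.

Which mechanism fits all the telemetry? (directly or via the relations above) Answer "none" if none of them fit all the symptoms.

For each candidate, compare predicted effects to what was observed:
(A) process P4 — does not account for flag F2 raised
(B) mechanism M2 — signal on channel 4 yes; rate R decreasing yes; flag F1 raised yes; parameter Y depressed NO; parameter X elevated yes; indicator I1 active yes; flag F3 raised yes; flag F2 raised yes
(C) process P3 — signal on channel 4 NO; rate R decreasing NO; flag F1 raised NO; parameter Y depressed yes; parameter X elevated NO; indicator I1 active NO; flag F3 raised NO; flag F2 raised NO
(D) process P1 — does not account for parameter Y depressed, flag F2 raised
(E) process P2 — fails on parameter Y depressed, parameter X elevated, indicator I1 active, flag F3 raised, flag F2 raised (predicts parameter Y elevated, not parameter Y depressed)
(F) mechanism M3 — signal on channel 4 NO; rate R decreasing yes; flag F1 raised yes; parameter Y depressed yes; parameter X elevated NO; indicator I1 active NO; flag F3 raised NO; flag F2 raised NO
No candidate is consistent with all observations.

none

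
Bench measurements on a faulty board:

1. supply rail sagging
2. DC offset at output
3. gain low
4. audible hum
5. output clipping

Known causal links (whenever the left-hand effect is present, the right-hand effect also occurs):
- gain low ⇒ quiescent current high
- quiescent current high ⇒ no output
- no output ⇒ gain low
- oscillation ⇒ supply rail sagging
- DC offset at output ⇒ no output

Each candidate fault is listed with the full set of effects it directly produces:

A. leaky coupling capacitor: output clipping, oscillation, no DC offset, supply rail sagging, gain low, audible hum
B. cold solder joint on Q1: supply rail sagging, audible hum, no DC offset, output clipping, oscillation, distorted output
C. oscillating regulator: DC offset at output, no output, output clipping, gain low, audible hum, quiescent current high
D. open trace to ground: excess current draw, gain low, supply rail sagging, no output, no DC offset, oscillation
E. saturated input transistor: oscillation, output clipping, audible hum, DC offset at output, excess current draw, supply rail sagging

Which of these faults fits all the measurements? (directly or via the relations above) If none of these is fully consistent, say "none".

E

Testing each hypothesis:
(A) leaky coupling capacitor — fails on DC offset at output (predicts no DC offset, not DC offset at output)
(B) cold solder joint on Q1 — supply rail sagging ✓; DC offset at output ✗; gain low ✗; audible hum ✓; output clipping ✓
(C) oscillating regulator — supply rail sagging ✗; DC offset at output ✓; gain low ✓; audible hum ✓; output clipping ✓
(D) open trace to ground — supply rail sagging ✓; DC offset at output ✗; gain low ✓; audible hum ✗; output clipping ✗
(E) saturated input transistor — accounts for every observation (gain low through DC offset at output → no output → gain low)
Only (E) is consistent with every observation.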